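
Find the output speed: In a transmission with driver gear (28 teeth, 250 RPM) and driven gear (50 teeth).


Given: N1 = 28 teeth, w1 = 250 RPM, N2 = 50 teeth
Using N1*w1 = N2*w2
w2 = N1*w1 / N2
w2 = 28*250 / 50
w2 = 7000 / 50
w2 = 140 RPM

140 RPM


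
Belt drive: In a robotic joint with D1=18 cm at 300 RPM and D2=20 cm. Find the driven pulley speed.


Given: D1 = 18 cm, w1 = 300 RPM, D2 = 20 cm
Using D1*w1 = D2*w2
w2 = D1*w1 / D2
w2 = 18*300 / 20
w2 = 5400 / 20
w2 = 270 RPM

270 RPM


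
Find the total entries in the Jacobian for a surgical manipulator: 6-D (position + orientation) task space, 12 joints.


Given: task space dimension = 6, joints = 12
Jacobian is a 6 x 12 matrix
Total entries = rows * columns
Total = 6 * 12
Total = 72

72


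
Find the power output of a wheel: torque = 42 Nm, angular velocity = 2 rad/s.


Given: tau = 42 Nm, omega = 2 rad/s
Using P = tau * omega
P = 42 * 2
P = 84 W

84 W


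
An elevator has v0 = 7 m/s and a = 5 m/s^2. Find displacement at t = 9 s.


Given: v0 = 7 m/s, a = 5 m/s^2, t = 9 s
Using s = v0*t + (1/2)*a*t^2
s = 7*9 + (1/2)*5*9^2
s = 63 + (1/2)*405
s = 63 + 405/2
s = 531/2

531/2 m


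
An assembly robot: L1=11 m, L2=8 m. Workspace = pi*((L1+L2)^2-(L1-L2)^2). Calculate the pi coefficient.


Given: L1 = 11, L2 = 8
(L1+L2)^2 = (19)^2 = 361
(L1-L2)^2 = (3)^2 = 9
Difference = 361 - 9 = 352
This equals 4*L1*L2 = 4*11*8 = 352
Workspace area = 352*pi

352


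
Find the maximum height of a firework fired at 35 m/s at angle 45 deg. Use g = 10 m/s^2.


Given: v0 = 35 m/s, theta = 45 deg, g = 10 m/s^2
sin^2(45) = 1/2
Using H = v0^2 * sin^2(theta) / (2*g)
H = 35^2 * 1/2 / (2*10)
H = 1225 * 1/2 / 20
H = 1225/2 / 20
H = 245/8 m

245/8 m


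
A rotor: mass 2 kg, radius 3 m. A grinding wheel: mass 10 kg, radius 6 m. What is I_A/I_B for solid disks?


Given: M1=2 kg, R1=3 m, M2=10 kg, R2=6 m
For a disk: I = (1/2)*M*R^2, so I_A/I_B = (M1*R1^2)/(M2*R2^2)
M1*R1^2 = 2*9 = 18
M2*R2^2 = 10*36 = 360
I_A/I_B = 18/360 = 1/20

1/20


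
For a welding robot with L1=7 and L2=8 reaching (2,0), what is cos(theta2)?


Given: L1 = 7, L2 = 8, target (x, y) = (2, 0)
Using cos(theta2) = (x^2 + y^2 - L1^2 - L2^2) / (2*L1*L2)
x^2 + y^2 = 2^2 + 0 = 4
L1^2 + L2^2 = 49 + 64 = 113
Numerator = 4 - 113 = -109
Denominator = 2*7*8 = 112
cos(theta2) = -109/112 = -109/112

-109/112


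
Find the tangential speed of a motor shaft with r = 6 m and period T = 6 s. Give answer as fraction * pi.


Given: radius r = 6 m, period T = 6 s
Using v = 2*pi*r / T
v = 2*pi*6 / 6
v = 12*pi / 6
v = 2*pi m/s

2*pi m/s


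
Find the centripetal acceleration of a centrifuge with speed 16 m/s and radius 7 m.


Given: v = 16 m/s, r = 7 m
Using a_c = v^2 / r
a_c = 16^2 / 7
a_c = 256 / 7
a_c = 256/7 m/s^2

256/7 m/s^2


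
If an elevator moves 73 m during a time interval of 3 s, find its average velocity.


Given: distance d = 73 m, time t = 3 s
Using v = d / t
v = 73 / 3
v = 73/3 m/s

73/3 m/s


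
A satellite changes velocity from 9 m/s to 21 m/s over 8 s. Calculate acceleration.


Given: initial velocity v0 = 9 m/s, final velocity v = 21 m/s, time t = 8 s
Using a = (v - v0) / t
a = (21 - 9) / 8
a = 12 / 8
a = 3/2 m/s^2

3/2 m/s^2


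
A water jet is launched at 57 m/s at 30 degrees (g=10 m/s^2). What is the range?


Given: v0 = 57 m/s, theta = 30 deg, g = 10 m/s^2
sin(2*30) = sin(60) = sqrt(3)/2
Using R = v0^2 * sin(2*theta) / g
R = 57^2 * (sqrt(3)/2) / 10
R = 3249 * sqrt(3) / 20
R = 3249/20*sqrt(3) m

3249/20*sqrt(3) m


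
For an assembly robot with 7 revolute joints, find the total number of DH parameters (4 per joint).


Given: 7 joints, 4 DH parameters per joint (d, theta, a, alpha)
Total DH parameters = number_of_joints * 4
Total = 7 * 4
Total = 28

28


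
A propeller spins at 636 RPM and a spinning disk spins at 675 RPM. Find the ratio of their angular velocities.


Given: RPM_A = 636, RPM_B = 675
omega = 2*pi*RPM/60, so omega_A/omega_B = RPM_A / RPM_B
omega_A/omega_B = 636 / 675
omega_A/omega_B = 212/225

212/225


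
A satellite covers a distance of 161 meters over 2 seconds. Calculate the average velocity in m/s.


Given: distance d = 161 m, time t = 2 s
Using v = d / t
v = 161 / 2
v = 161/2 m/s

161/2 m/s


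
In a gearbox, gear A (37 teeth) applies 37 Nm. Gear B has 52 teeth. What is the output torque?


Given: N1 = 37, N2 = 52, T1 = 37 Nm
Using T2/T1 = N2/N1
T2 = T1 * N2 / N1
T2 = 37 * 52 / 37
T2 = 1924 / 37
T2 = 52 Nm

52 Nm


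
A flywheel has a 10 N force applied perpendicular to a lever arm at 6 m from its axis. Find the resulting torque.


Given: F = 10 N, r = 6 m, angle = 90 deg (perpendicular)
Using tau = F * r * sin(90)
sin(90) = 1
tau = 10 * 6 * 1
tau = 60 Nm

60 Nm


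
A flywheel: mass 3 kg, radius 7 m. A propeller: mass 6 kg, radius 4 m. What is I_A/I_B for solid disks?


Given: M1=3 kg, R1=7 m, M2=6 kg, R2=4 m
For a disk: I = (1/2)*M*R^2, so I_A/I_B = (M1*R1^2)/(M2*R2^2)
M1*R1^2 = 3*49 = 147
M2*R2^2 = 6*16 = 96
I_A/I_B = 147/96 = 49/32

49/32


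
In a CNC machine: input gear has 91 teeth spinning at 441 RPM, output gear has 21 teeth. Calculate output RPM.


Given: N1 = 91 teeth, w1 = 441 RPM, N2 = 21 teeth
Using N1*w1 = N2*w2
w2 = N1*w1 / N2
w2 = 91*441 / 21
w2 = 40131 / 21
w2 = 1911 RPM

1911 RPM


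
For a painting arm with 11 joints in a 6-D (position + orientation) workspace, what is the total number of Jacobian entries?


Given: task space dimension = 6, joints = 11
Jacobian is a 6 x 11 matrix
Total entries = rows * columns
Total = 6 * 11
Total = 66

66


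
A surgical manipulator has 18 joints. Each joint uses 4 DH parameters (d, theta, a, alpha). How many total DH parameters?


Given: 18 joints, 4 DH parameters per joint (d, theta, a, alpha)
Total DH parameters = number_of_joints * 4
Total = 18 * 4
Total = 72

72


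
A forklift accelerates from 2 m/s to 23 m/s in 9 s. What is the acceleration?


Given: initial velocity v0 = 2 m/s, final velocity v = 23 m/s, time t = 9 s
Using a = (v - v0) / t
a = (23 - 2) / 9
a = 21 / 9
a = 7/3 m/s^2

7/3 m/s^2


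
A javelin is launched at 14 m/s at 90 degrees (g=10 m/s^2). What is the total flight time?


Given: v0 = 14 m/s, theta = 90 deg, g = 10 m/s^2
sin(90) = 1
Using T = 2*v0*sin(theta) / g
T = 2*14*1 / 10
T = 28 / 10
T = 14/5 s

14/5 s


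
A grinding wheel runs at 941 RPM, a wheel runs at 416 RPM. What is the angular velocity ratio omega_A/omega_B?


Given: RPM_A = 941, RPM_B = 416
omega = 2*pi*RPM/60, so omega_A/omega_B = RPM_A / RPM_B
omega_A/omega_B = 941 / 416
omega_A/omega_B = 941/416

941/416


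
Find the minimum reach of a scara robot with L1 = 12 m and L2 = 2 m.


Given: L1 = 12 m, L2 = 2 m
For a 2-link planar arm, min reach = |L1 - L2| (second link folded back)
Min reach = |12 - 2|
Min reach = 10 m

10 m


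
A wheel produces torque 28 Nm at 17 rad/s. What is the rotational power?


Given: tau = 28 Nm, omega = 17 rad/s
Using P = tau * omega
P = 28 * 17
P = 476 W

476 W


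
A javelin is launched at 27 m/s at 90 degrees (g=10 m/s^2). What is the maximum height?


Given: v0 = 27 m/s, theta = 90 deg, g = 10 m/s^2
sin^2(90) = 1
Using H = v0^2 * sin^2(theta) / (2*g)
H = 27^2 * 1 / (2*10)
H = 729 * 1 / 20
H = 729 / 20
H = 729/20 m

729/20 m


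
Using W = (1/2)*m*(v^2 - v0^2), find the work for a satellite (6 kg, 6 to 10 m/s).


Given: m = 6 kg, v0 = 6 m/s, v = 10 m/s
Using W = (1/2)*m*(v^2 - v0^2)
v^2 = 10^2 = 100
v0^2 = 6^2 = 36
v^2 - v0^2 = 100 - 36 = 64
W = (1/2)*6*64 = 192 J

192 J


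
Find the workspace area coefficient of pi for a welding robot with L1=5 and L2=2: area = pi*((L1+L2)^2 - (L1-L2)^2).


Given: L1 = 5, L2 = 2
(L1+L2)^2 = (7)^2 = 49
(L1-L2)^2 = (3)^2 = 9
Difference = 49 - 9 = 40
This equals 4*L1*L2 = 4*5*2 = 40
Workspace area = 40*pi

40


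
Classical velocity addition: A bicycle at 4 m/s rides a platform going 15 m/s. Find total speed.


Given: object velocity = 4 m/s, platform velocity = 15 m/s (same direction)
Using classical velocity addition: v_total = v_object + v_platform
v_total = 4 + 15
v_total = 19 m/s

19 m/s


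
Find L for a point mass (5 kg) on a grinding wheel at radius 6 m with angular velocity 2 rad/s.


Given: m = 5 kg, r = 6 m, omega = 2 rad/s
For a point mass: I = m*r^2
I = 5*6^2 = 5*36 = 180
L = I*omega = 180*2
L = 360 kg*m^2/s

360 kg*m^2/s


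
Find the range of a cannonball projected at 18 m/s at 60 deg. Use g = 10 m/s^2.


Given: v0 = 18 m/s, theta = 60 deg, g = 10 m/s^2
sin(2*60) = sin(120) = sqrt(3)/2
Using R = v0^2 * sin(2*theta) / g
R = 18^2 * (sqrt(3)/2) / 10
R = 324 * sqrt(3) / 20
R = 81/5*sqrt(3) m

81/5*sqrt(3) m


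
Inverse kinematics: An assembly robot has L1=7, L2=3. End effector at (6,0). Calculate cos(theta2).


Given: L1 = 7, L2 = 3, target (x, y) = (6, 0)
Using cos(theta2) = (x^2 + y^2 - L1^2 - L2^2) / (2*L1*L2)
x^2 + y^2 = 6^2 + 0 = 36
L1^2 + L2^2 = 49 + 9 = 58
Numerator = 36 - 58 = -22
Denominator = 2*7*3 = 42
cos(theta2) = -22/42 = -11/21

-11/21


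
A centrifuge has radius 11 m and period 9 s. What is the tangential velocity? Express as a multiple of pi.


Given: radius r = 11 m, period T = 9 s
Using v = 2*pi*r / T
v = 2*pi*11 / 9
v = 22*pi / 9
v = 22/9*pi m/s

22/9*pi m/s


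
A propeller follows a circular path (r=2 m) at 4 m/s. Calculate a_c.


Given: v = 4 m/s, r = 2 m
Using a_c = v^2 / r
a_c = 4^2 / 2
a_c = 16 / 2
a_c = 8 m/s^2

8 m/s^2


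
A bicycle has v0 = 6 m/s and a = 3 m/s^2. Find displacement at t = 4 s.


Given: v0 = 6 m/s, a = 3 m/s^2, t = 4 s
Using s = v0*t + (1/2)*a*t^2
s = 6*4 + (1/2)*3*4^2
s = 24 + (1/2)*48
s = 24 + 24
s = 48

48 m


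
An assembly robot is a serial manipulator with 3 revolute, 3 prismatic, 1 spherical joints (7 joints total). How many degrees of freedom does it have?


Given: serial robot with 3 revolute, 3 prismatic, 1 spherical joints
DOF contribution per joint type: revolute=1, prismatic=1, spherical=3, fixed=0
DOF = 3*1 + 3*1 + 1*3
DOF = 9

9


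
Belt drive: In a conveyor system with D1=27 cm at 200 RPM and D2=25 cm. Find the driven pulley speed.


Given: D1 = 27 cm, w1 = 200 RPM, D2 = 25 cm
Using D1*w1 = D2*w2
w2 = D1*w1 / D2
w2 = 27*200 / 25
w2 = 5400 / 25
w2 = 216 RPM

216 RPM


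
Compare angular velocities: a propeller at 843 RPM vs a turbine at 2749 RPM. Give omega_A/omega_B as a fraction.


Given: RPM_A = 843, RPM_B = 2749
omega = 2*pi*RPM/60, so omega_A/omega_B = RPM_A / RPM_B
omega_A/omega_B = 843 / 2749
omega_A/omega_B = 843/2749

843/2749


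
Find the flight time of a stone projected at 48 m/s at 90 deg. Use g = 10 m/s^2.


Given: v0 = 48 m/s, theta = 90 deg, g = 10 m/s^2
sin(90) = 1
Using T = 2*v0*sin(theta) / g
T = 2*48*1 / 10
T = 96 / 10
T = 48/5 s

48/5 s


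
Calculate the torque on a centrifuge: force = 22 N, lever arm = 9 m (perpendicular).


Given: F = 22 N, r = 9 m, angle = 90 deg (perpendicular)
Using tau = F * r * sin(90)
sin(90) = 1
tau = 22 * 9 * 1
tau = 198 Nm

198 Nm


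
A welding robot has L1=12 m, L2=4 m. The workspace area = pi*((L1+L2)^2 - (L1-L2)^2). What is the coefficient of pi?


Given: L1 = 12, L2 = 4
(L1+L2)^2 = (16)^2 = 256
(L1-L2)^2 = (8)^2 = 64
Difference = 256 - 64 = 192
This equals 4*L1*L2 = 4*12*4 = 192
Workspace area = 192*pi

192


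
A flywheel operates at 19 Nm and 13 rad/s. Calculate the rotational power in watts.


Given: tau = 19 Nm, omega = 13 rad/s
Using P = tau * omega
P = 19 * 13
P = 247 W

247 W


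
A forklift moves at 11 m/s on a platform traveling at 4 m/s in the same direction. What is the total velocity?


Given: object velocity = 11 m/s, platform velocity = 4 m/s (same direction)
Using classical velocity addition: v_total = v_object + v_platform
v_total = 11 + 4
v_total = 15 m/s

15 m/s


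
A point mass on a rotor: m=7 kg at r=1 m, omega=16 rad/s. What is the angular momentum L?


Given: m = 7 kg, r = 1 m, omega = 16 rad/s
For a point mass: I = m*r^2
I = 7*1^2 = 7*1 = 7
L = I*omega = 7*16
L = 112 kg*m^2/s

112 kg*m^2/s


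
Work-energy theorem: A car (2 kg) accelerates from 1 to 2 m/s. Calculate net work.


Given: m = 2 kg, v0 = 1 m/s, v = 2 m/s
Using W = (1/2)*m*(v^2 - v0^2)
v^2 = 2^2 = 4
v0^2 = 1^2 = 1
v^2 - v0^2 = 4 - 1 = 3
W = (1/2)*2*3 = 3 J

3 J


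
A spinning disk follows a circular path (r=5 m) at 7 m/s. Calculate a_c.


Given: v = 7 m/s, r = 5 m
Using a_c = v^2 / r
a_c = 7^2 / 5
a_c = 49 / 5
a_c = 49/5 m/s^2

49/5 m/s^2


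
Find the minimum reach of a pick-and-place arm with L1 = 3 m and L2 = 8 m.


Given: L1 = 3 m, L2 = 8 m
For a 2-link planar arm, min reach = |L1 - L2| (second link folded back)
Min reach = |3 - 8|
Min reach = 5 m

5 m


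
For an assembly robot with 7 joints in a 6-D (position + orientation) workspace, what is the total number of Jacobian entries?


Given: task space dimension = 6, joints = 7
Jacobian is a 6 x 7 matrix
Total entries = rows * columns
Total = 6 * 7
Total = 42

42


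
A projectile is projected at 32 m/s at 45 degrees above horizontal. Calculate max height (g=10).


Given: v0 = 32 m/s, theta = 45 deg, g = 10 m/s^2
sin^2(45) = 1/2
Using H = v0^2 * sin^2(theta) / (2*g)
H = 32^2 * 1/2 / (2*10)
H = 1024 * 1/2 / 20
H = 512 / 20
H = 128/5 m

128/5 m


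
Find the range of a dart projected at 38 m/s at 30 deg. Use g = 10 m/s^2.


Given: v0 = 38 m/s, theta = 30 deg, g = 10 m/s^2
sin(2*30) = sin(60) = sqrt(3)/2
Using R = v0^2 * sin(2*theta) / g
R = 38^2 * (sqrt(3)/2) / 10
R = 1444 * sqrt(3) / 20
R = 361/5*sqrt(3) m

361/5*sqrt(3) m


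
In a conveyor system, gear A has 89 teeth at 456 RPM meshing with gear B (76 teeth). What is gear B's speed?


Given: N1 = 89 teeth, w1 = 456 RPM, N2 = 76 teeth
Using N1*w1 = N2*w2
w2 = N1*w1 / N2
w2 = 89*456 / 76
w2 = 40584 / 76
w2 = 534 RPM

534 RPM


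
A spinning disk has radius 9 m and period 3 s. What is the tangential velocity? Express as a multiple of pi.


Given: radius r = 9 m, period T = 3 s
Using v = 2*pi*r / T
v = 2*pi*9 / 3
v = 18*pi / 3
v = 6*pi m/s

6*pi m/s


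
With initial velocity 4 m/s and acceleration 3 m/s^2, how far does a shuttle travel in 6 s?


Given: v0 = 4 m/s, a = 3 m/s^2, t = 6 s
Using s = v0*t + (1/2)*a*t^2
s = 4*6 + (1/2)*3*6^2
s = 24 + (1/2)*108
s = 24 + 54
s = 78

78 m


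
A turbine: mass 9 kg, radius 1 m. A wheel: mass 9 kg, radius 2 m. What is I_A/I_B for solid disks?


Given: M1=9 kg, R1=1 m, M2=9 kg, R2=2 m
For a disk: I = (1/2)*M*R^2, so I_A/I_B = (M1*R1^2)/(M2*R2^2)
M1*R1^2 = 9*1 = 9
M2*R2^2 = 9*4 = 36
I_A/I_B = 9/36 = 1/4

1/4


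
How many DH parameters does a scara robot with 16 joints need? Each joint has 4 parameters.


Given: 16 joints, 4 DH parameters per joint (d, theta, a, alpha)
Total DH parameters = number_of_joints * 4
Total = 16 * 4
Total = 64

64


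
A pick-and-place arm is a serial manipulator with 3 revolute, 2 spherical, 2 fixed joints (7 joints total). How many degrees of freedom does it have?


Given: serial robot with 3 revolute, 2 spherical, 2 fixed joints
DOF contribution per joint type: revolute=1, prismatic=1, spherical=3, fixed=0
DOF = 3*1 + 2*3 + 2*0
DOF = 9

9


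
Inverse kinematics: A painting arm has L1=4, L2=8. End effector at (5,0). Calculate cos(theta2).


Given: L1 = 4, L2 = 8, target (x, y) = (5, 0)
Using cos(theta2) = (x^2 + y^2 - L1^2 - L2^2) / (2*L1*L2)
x^2 + y^2 = 5^2 + 0 = 25
L1^2 + L2^2 = 16 + 64 = 80
Numerator = 25 - 80 = -55
Denominator = 2*4*8 = 64
cos(theta2) = -55/64 = -55/64

-55/64


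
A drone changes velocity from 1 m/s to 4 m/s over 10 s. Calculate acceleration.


Given: initial velocity v0 = 1 m/s, final velocity v = 4 m/s, time t = 10 s
Using a = (v - v0) / t
a = (4 - 1) / 10
a = 3 / 10
a = 3/10 m/s^2

3/10 m/s^2


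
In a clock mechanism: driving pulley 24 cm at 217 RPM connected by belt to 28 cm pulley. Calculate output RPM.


Given: D1 = 24 cm, w1 = 217 RPM, D2 = 28 cm
Using D1*w1 = D2*w2
w2 = D1*w1 / D2
w2 = 24*217 / 28
w2 = 5208 / 28
w2 = 186 RPM

186 RPM


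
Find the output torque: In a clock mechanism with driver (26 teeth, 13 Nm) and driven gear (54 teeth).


Given: N1 = 26, N2 = 54, T1 = 13 Nm
Using T2/T1 = N2/N1
T2 = T1 * N2 / N1
T2 = 13 * 54 / 26
T2 = 702 / 26
T2 = 27 Nm

27 Nm


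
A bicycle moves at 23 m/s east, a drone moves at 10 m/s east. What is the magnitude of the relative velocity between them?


Given: v_A = 23 m/s east, v_B = 10 m/s east
Both move in the same direction; relative speed = |v_A - v_B|
|23 - 10| = |13|
= 13 m/s

13 m/s


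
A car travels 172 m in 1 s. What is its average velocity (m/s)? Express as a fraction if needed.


Given: distance d = 172 m, time t = 1 s
Using v = d / t
v = 172 / 1
v = 172 m/s

172 m/s


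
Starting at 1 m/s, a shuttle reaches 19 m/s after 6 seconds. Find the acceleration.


Given: initial velocity v0 = 1 m/s, final velocity v = 19 m/s, time t = 6 s
Using a = (v - v0) / t
a = (19 - 1) / 6
a = 18 / 6
a = 3 m/s^2

3 m/s^2


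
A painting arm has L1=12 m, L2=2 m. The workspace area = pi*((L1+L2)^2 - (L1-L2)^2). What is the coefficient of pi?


Given: L1 = 12, L2 = 2
(L1+L2)^2 = (14)^2 = 196
(L1-L2)^2 = (10)^2 = 100
Difference = 196 - 100 = 96
This equals 4*L1*L2 = 4*12*2 = 96
Workspace area = 96*pi

96


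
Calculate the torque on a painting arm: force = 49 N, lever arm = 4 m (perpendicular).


Given: F = 49 N, r = 4 m, angle = 90 deg (perpendicular)
Using tau = F * r * sin(90)
sin(90) = 1
tau = 49 * 4 * 1
tau = 196 Nm

196 Nm


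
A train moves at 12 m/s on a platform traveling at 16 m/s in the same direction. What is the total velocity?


Given: object velocity = 12 m/s, platform velocity = 16 m/s (same direction)
Using classical velocity addition: v_total = v_object + v_platform
v_total = 12 + 16
v_total = 28 m/s

28 m/s


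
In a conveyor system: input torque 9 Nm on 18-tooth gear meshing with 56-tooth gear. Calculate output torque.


Given: N1 = 18, N2 = 56, T1 = 9 Nm
Using T2/T1 = N2/N1
T2 = T1 * N2 / N1
T2 = 9 * 56 / 18
T2 = 504 / 18
T2 = 28 Nm

28 Nm


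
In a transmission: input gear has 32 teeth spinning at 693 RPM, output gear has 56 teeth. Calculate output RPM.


Given: N1 = 32 teeth, w1 = 693 RPM, N2 = 56 teeth
Using N1*w1 = N2*w2
w2 = N1*w1 / N2
w2 = 32*693 / 56
w2 = 22176 / 56
w2 = 396 RPM

396 RPM


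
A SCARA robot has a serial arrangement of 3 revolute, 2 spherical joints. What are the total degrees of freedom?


Given: serial robot with 3 revolute, 2 spherical joints
DOF contribution per joint type: revolute=1, prismatic=1, spherical=3, fixed=0
DOF = 3*1 + 2*3
DOF = 9

9


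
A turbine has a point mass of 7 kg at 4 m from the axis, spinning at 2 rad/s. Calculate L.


Given: m = 7 kg, r = 4 m, omega = 2 rad/s
For a point mass: I = m*r^2
I = 7*4^2 = 7*16 = 112
L = I*omega = 112*2
L = 224 kg*m^2/s

224 kg*m^2/s


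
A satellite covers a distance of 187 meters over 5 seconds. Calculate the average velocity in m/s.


Given: distance d = 187 m, time t = 5 s
Using v = d / t
v = 187 / 5
v = 187/5 m/s

187/5 m/s


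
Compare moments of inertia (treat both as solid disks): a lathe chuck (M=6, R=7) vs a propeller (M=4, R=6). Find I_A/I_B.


Given: M1=6 kg, R1=7 m, M2=4 kg, R2=6 m
For a disk: I = (1/2)*M*R^2, so I_A/I_B = (M1*R1^2)/(M2*R2^2)
M1*R1^2 = 6*49 = 294
M2*R2^2 = 4*36 = 144
I_A/I_B = 294/144 = 49/24

49/24


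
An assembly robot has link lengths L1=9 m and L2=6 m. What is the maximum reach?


Given: L1 = 9 m, L2 = 6 m
For a 2-link planar arm, max reach = L1 + L2 (fully extended)
Max reach = 9 + 6
Max reach = 15 m

15 m


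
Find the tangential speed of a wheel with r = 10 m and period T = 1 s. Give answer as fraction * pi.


Given: radius r = 10 m, period T = 1 s
Using v = 2*pi*r / T
v = 2*pi*10 / 1
v = 20*pi / 1
v = 20*pi m/s

20*pi m/s


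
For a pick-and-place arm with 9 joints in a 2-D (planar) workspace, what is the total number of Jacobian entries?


Given: task space dimension = 2, joints = 9
Jacobian is a 2 x 9 matrix
Total entries = rows * columns
Total = 2 * 9
Total = 18

18


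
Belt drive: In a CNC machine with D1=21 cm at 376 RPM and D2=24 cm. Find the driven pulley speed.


Given: D1 = 21 cm, w1 = 376 RPM, D2 = 24 cm
Using D1*w1 = D2*w2
w2 = D1*w1 / D2
w2 = 21*376 / 24
w2 = 7896 / 24
w2 = 329 RPM

329 RPM


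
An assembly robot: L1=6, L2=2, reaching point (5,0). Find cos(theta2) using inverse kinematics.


Given: L1 = 6, L2 = 2, target (x, y) = (5, 0)
Using cos(theta2) = (x^2 + y^2 - L1^2 - L2^2) / (2*L1*L2)
x^2 + y^2 = 5^2 + 0 = 25
L1^2 + L2^2 = 36 + 4 = 40
Numerator = 25 - 40 = -15
Denominator = 2*6*2 = 24
cos(theta2) = -15/24 = -5/8

-5/8


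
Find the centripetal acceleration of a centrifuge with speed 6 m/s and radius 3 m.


Given: v = 6 m/s, r = 3 m
Using a_c = v^2 / r
a_c = 6^2 / 3
a_c = 36 / 3
a_c = 12 m/s^2

12 m/s^2


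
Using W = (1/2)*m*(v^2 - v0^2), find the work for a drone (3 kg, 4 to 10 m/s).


Given: m = 3 kg, v0 = 4 m/s, v = 10 m/s
Using W = (1/2)*m*(v^2 - v0^2)
v^2 = 10^2 = 100
v0^2 = 4^2 = 16
v^2 - v0^2 = 100 - 16 = 84
W = (1/2)*3*84 = 126 J

126 J


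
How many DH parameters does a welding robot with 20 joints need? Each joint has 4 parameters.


Given: 20 joints, 4 DH parameters per joint (d, theta, a, alpha)
Total DH parameters = number_of_joints * 4
Total = 20 * 4
Total = 80

80


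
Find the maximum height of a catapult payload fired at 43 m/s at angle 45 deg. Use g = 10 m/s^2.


Given: v0 = 43 m/s, theta = 45 deg, g = 10 m/s^2
sin^2(45) = 1/2
Using H = v0^2 * sin^2(theta) / (2*g)
H = 43^2 * 1/2 / (2*10)
H = 1849 * 1/2 / 20
H = 1849/2 / 20
H = 1849/40 m

1849/40 m


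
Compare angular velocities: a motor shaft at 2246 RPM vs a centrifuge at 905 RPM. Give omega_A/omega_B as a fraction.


Given: RPM_A = 2246, RPM_B = 905
omega = 2*pi*RPM/60, so omega_A/omega_B = RPM_A / RPM_B
omega_A/omega_B = 2246 / 905
omega_A/omega_B = 2246/905

2246/905


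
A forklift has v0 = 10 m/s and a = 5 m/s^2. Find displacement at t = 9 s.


Given: v0 = 10 m/s, a = 5 m/s^2, t = 9 s
Using s = v0*t + (1/2)*a*t^2
s = 10*9 + (1/2)*5*9^2
s = 90 + (1/2)*405
s = 90 + 405/2
s = 585/2

585/2 m


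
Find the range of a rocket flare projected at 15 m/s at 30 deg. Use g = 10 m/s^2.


Given: v0 = 15 m/s, theta = 30 deg, g = 10 m/s^2
sin(2*30) = sin(60) = sqrt(3)/2
Using R = v0^2 * sin(2*theta) / g
R = 15^2 * (sqrt(3)/2) / 10
R = 225 * sqrt(3) / 20
R = 45/4*sqrt(3) m

45/4*sqrt(3) m


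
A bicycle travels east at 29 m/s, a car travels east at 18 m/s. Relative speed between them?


Given: v_A = 29 m/s east, v_B = 18 m/s east
Both move in the same direction; relative speed = |v_A - v_B|
|29 - 18| = |11|
= 11 m/s

11 m/s


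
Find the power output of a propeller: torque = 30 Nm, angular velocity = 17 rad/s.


Given: tau = 30 Nm, omega = 17 rad/s
Using P = tau * omega
P = 30 * 17
P = 510 W

510 W


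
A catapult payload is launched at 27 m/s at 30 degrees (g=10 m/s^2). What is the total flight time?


Given: v0 = 27 m/s, theta = 30 deg, g = 10 m/s^2
sin(30) = 1/2
Using T = 2*v0*sin(theta) / g
T = 2*27*1/2 / 10
T = 27 / 10
T = 27/10 s

27/10 s


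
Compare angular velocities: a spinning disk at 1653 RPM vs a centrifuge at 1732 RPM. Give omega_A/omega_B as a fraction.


Given: RPM_A = 1653, RPM_B = 1732
omega = 2*pi*RPM/60, so omega_A/omega_B = RPM_A / RPM_B
omega_A/omega_B = 1653 / 1732
omega_A/omega_B = 1653/1732

1653/1732


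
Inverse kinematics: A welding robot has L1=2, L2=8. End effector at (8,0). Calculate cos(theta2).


Given: L1 = 2, L2 = 8, target (x, y) = (8, 0)
Using cos(theta2) = (x^2 + y^2 - L1^2 - L2^2) / (2*L1*L2)
x^2 + y^2 = 8^2 + 0 = 64
L1^2 + L2^2 = 4 + 64 = 68
Numerator = 64 - 68 = -4
Denominator = 2*2*8 = 32
cos(theta2) = -4/32 = -1/8

-1/8


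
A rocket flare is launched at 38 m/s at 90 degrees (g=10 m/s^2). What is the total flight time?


Given: v0 = 38 m/s, theta = 90 deg, g = 10 m/s^2
sin(90) = 1
Using T = 2*v0*sin(theta) / g
T = 2*38*1 / 10
T = 76 / 10
T = 38/5 s

38/5 s


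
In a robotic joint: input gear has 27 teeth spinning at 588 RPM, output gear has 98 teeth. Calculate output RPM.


Given: N1 = 27 teeth, w1 = 588 RPM, N2 = 98 teeth
Using N1*w1 = N2*w2
w2 = N1*w1 / N2
w2 = 27*588 / 98
w2 = 15876 / 98
w2 = 162 RPM

162 RPM


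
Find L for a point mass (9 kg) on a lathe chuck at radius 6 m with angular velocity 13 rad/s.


Given: m = 9 kg, r = 6 m, omega = 13 rad/s
For a point mass: I = m*r^2
I = 9*6^2 = 9*36 = 324
L = I*omega = 324*13
L = 4212 kg*m^2/s

4212 kg*m^2/s


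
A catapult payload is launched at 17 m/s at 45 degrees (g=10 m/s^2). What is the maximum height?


Given: v0 = 17 m/s, theta = 45 deg, g = 10 m/s^2
sin^2(45) = 1/2
Using H = v0^2 * sin^2(theta) / (2*g)
H = 17^2 * 1/2 / (2*10)
H = 289 * 1/2 / 20
H = 289/2 / 20
H = 289/40 m

289/40 m


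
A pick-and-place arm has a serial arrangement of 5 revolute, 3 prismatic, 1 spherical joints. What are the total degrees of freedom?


Given: serial robot with 5 revolute, 3 prismatic, 1 spherical joints
DOF contribution per joint type: revolute=1, prismatic=1, spherical=3, fixed=0
DOF = 5*1 + 3*1 + 1*3
DOF = 11

11


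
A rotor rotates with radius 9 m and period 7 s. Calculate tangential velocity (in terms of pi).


Given: radius r = 9 m, period T = 7 s
Using v = 2*pi*r / T
v = 2*pi*9 / 7
v = 18*pi / 7
v = 18/7*pi m/s

18/7*pi m/s


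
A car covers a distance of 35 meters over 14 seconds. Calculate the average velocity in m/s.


Given: distance d = 35 m, time t = 14 s
Using v = d / t
v = 35 / 14
v = 5/2 m/s

5/2 m/s


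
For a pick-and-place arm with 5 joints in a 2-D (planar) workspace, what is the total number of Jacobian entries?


Given: task space dimension = 2, joints = 5
Jacobian is a 2 x 5 matrix
Total entries = rows * columns
Total = 2 * 5
Total = 10

10


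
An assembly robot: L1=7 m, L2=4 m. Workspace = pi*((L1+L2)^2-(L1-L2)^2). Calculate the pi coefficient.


Given: L1 = 7, L2 = 4
(L1+L2)^2 = (11)^2 = 121
(L1-L2)^2 = (3)^2 = 9
Difference = 121 - 9 = 112
This equals 4*L1*L2 = 4*7*4 = 112
Workspace area = 112*pi

112


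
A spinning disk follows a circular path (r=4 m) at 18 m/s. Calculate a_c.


Given: v = 18 m/s, r = 4 m
Using a_c = v^2 / r
a_c = 18^2 / 4
a_c = 324 / 4
a_c = 81 m/s^2

81 m/s^2


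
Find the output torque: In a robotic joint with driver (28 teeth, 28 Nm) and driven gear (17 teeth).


Given: N1 = 28, N2 = 17, T1 = 28 Nm
Using T2/T1 = N2/N1
T2 = T1 * N2 / N1
T2 = 28 * 17 / 28
T2 = 476 / 28
T2 = 17 Nm

17 Nm


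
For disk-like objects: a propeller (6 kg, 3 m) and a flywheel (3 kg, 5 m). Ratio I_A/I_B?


Given: M1=6 kg, R1=3 m, M2=3 kg, R2=5 m
For a disk: I = (1/2)*M*R^2, so I_A/I_B = (M1*R1^2)/(M2*R2^2)
M1*R1^2 = 6*9 = 54
M2*R2^2 = 3*25 = 75
I_A/I_B = 54/75 = 18/25

18/25


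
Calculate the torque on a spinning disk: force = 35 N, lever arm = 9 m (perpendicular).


Given: F = 35 N, r = 9 m, angle = 90 deg (perpendicular)
Using tau = F * r * sin(90)
sin(90) = 1
tau = 35 * 9 * 1
tau = 315 Nm

315 Nm


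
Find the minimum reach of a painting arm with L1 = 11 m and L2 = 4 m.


Given: L1 = 11 m, L2 = 4 m
For a 2-link planar arm, min reach = |L1 - L2| (second link folded back)
Min reach = |11 - 4|
Min reach = 7 m

7 m


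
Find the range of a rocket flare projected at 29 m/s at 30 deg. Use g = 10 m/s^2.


Given: v0 = 29 m/s, theta = 30 deg, g = 10 m/s^2
sin(2*30) = sin(60) = sqrt(3)/2
Using R = v0^2 * sin(2*theta) / g
R = 29^2 * (sqrt(3)/2) / 10
R = 841 * sqrt(3) / 20
R = 841/20*sqrt(3) m

841/20*sqrt(3) m


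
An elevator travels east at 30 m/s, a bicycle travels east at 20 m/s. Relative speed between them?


Given: v_A = 30 m/s east, v_B = 20 m/s east
Both move in the same direction; relative speed = |v_A - v_B|
|30 - 20| = |10|
= 10 m/s

10 m/s


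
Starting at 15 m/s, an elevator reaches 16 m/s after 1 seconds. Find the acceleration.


Given: initial velocity v0 = 15 m/s, final velocity v = 16 m/s, time t = 1 s
Using a = (v - v0) / t
a = (16 - 15) / 1
a = 1 / 1
a = 1 m/s^2

1 m/s^2


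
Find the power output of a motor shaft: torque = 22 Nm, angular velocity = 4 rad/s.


Given: tau = 22 Nm, omega = 4 rad/s
Using P = tau * omega
P = 22 * 4
P = 88 W

88 W


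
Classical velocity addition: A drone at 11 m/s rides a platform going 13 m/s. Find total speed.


Given: object velocity = 11 m/s, platform velocity = 13 m/s (same direction)
Using classical velocity addition: v_total = v_object + v_platform
v_total = 11 + 13
v_total = 24 m/s

24 m/s


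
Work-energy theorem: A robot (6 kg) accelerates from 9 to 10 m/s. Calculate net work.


Given: m = 6 kg, v0 = 9 m/s, v = 10 m/s
Using W = (1/2)*m*(v^2 - v0^2)
v^2 = 10^2 = 100
v0^2 = 9^2 = 81
v^2 - v0^2 = 100 - 81 = 19
W = (1/2)*6*19 = 57 J

57 J


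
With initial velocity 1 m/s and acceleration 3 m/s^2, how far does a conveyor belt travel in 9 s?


Given: v0 = 1 m/s, a = 3 m/s^2, t = 9 s
Using s = v0*t + (1/2)*a*t^2
s = 1*9 + (1/2)*3*9^2
s = 9 + (1/2)*243
s = 9 + 243/2
s = 261/2

261/2 m


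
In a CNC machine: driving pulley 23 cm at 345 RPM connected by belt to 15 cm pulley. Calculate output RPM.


Given: D1 = 23 cm, w1 = 345 RPM, D2 = 15 cm
Using D1*w1 = D2*w2
w2 = D1*w1 / D2
w2 = 23*345 / 15
w2 = 7935 / 15
w2 = 529 RPM

529 RPM


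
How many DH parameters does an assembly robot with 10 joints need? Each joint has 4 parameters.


Given: 10 joints, 4 DH parameters per joint (d, theta, a, alpha)
Total DH parameters = number_of_joints * 4
Total = 10 * 4
Total = 40

40


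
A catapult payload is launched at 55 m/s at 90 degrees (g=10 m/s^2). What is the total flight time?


Given: v0 = 55 m/s, theta = 90 deg, g = 10 m/s^2
sin(90) = 1
Using T = 2*v0*sin(theta) / g
T = 2*55*1 / 10
T = 110 / 10
T = 11 s

11 s


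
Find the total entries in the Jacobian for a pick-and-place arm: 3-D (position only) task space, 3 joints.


Given: task space dimension = 3, joints = 3
Jacobian is a 3 x 3 matrix
Total entries = rows * columns
Total = 3 * 3
Total = 9

9


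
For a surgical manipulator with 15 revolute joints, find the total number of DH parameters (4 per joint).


Given: 15 joints, 4 DH parameters per joint (d, theta, a, alpha)
Total DH parameters = number_of_joints * 4
Total = 15 * 4
Total = 60

60


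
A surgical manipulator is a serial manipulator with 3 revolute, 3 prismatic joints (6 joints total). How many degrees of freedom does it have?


Given: serial robot with 3 revolute, 3 prismatic joints
DOF contribution per joint type: revolute=1, prismatic=1, spherical=3, fixed=0
DOF = 3*1 + 3*1
DOF = 6

6


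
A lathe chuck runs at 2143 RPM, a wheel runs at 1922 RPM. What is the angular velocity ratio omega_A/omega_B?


Given: RPM_A = 2143, RPM_B = 1922
omega = 2*pi*RPM/60, so omega_A/omega_B = RPM_A / RPM_B
omega_A/omega_B = 2143 / 1922
omega_A/omega_B = 2143/1922

2143/1922


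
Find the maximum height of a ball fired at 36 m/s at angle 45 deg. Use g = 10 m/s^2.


Given: v0 = 36 m/s, theta = 45 deg, g = 10 m/s^2
sin^2(45) = 1/2
Using H = v0^2 * sin^2(theta) / (2*g)
H = 36^2 * 1/2 / (2*10)
H = 1296 * 1/2 / 20
H = 648 / 20
H = 162/5 m

162/5 m


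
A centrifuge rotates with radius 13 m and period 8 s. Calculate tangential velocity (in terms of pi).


Given: radius r = 13 m, period T = 8 s
Using v = 2*pi*r / T
v = 2*pi*13 / 8
v = 26*pi / 8
v = 13/4*pi m/s

13/4*pi m/s


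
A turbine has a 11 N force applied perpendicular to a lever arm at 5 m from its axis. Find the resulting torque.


Given: F = 11 N, r = 5 m, angle = 90 deg (perpendicular)
Using tau = F * r * sin(90)
sin(90) = 1
tau = 11 * 5 * 1
tau = 55 Nm

55 Nm


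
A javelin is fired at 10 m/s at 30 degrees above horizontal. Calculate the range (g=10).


Given: v0 = 10 m/s, theta = 30 deg, g = 10 m/s^2
sin(2*30) = sin(60) = sqrt(3)/2
Using R = v0^2 * sin(2*theta) / g
R = 10^2 * (sqrt(3)/2) / 10
R = 100 * sqrt(3) / 20
R = 5*sqrt(3) m

5*sqrt(3) m


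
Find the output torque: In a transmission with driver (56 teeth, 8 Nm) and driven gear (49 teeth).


Given: N1 = 56, N2 = 49, T1 = 8 Nm
Using T2/T1 = N2/N1
T2 = T1 * N2 / N1
T2 = 8 * 49 / 56
T2 = 392 / 56
T2 = 7 Nm

7 Nm


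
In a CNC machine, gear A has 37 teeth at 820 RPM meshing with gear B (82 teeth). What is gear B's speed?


Given: N1 = 37 teeth, w1 = 820 RPM, N2 = 82 teeth
Using N1*w1 = N2*w2
w2 = N1*w1 / N2
w2 = 37*820 / 82
w2 = 30340 / 82
w2 = 370 RPM

370 RPM


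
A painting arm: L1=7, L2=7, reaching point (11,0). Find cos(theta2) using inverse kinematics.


Given: L1 = 7, L2 = 7, target (x, y) = (11, 0)
Using cos(theta2) = (x^2 + y^2 - L1^2 - L2^2) / (2*L1*L2)
x^2 + y^2 = 11^2 + 0 = 121
L1^2 + L2^2 = 49 + 49 = 98
Numerator = 121 - 98 = 23
Denominator = 2*7*7 = 98
cos(theta2) = 23/98 = 23/98

23/98


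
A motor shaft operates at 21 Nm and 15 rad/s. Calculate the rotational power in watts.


Given: tau = 21 Nm, omega = 15 rad/s
Using P = tau * omega
P = 21 * 15
P = 315 W

315 W


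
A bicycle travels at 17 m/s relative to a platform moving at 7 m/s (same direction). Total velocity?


Given: object velocity = 17 m/s, platform velocity = 7 m/s (same direction)
Using classical velocity addition: v_total = v_object + v_platform
v_total = 17 + 7
v_total = 24 m/s

24 m/s


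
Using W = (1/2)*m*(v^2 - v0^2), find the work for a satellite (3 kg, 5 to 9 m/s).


Given: m = 3 kg, v0 = 5 m/s, v = 9 m/s
Using W = (1/2)*m*(v^2 - v0^2)
v^2 = 9^2 = 81
v0^2 = 5^2 = 25
v^2 - v0^2 = 81 - 25 = 56
W = (1/2)*3*56 = 84 J

84 J


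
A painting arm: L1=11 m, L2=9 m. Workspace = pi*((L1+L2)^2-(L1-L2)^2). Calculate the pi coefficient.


Given: L1 = 11, L2 = 9
(L1+L2)^2 = (20)^2 = 400
(L1-L2)^2 = (2)^2 = 4
Difference = 400 - 4 = 396
This equals 4*L1*L2 = 4*11*9 = 396
Workspace area = 396*pi

396


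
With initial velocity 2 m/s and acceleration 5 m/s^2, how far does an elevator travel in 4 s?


Given: v0 = 2 m/s, a = 5 m/s^2, t = 4 s
Using s = v0*t + (1/2)*a*t^2
s = 2*4 + (1/2)*5*4^2
s = 8 + (1/2)*80
s = 8 + 40
s = 48

48 m


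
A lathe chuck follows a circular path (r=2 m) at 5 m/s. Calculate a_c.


Given: v = 5 m/s, r = 2 m
Using a_c = v^2 / r
a_c = 5^2 / 2
a_c = 25 / 2
a_c = 25/2 m/s^2

25/2 m/s^2


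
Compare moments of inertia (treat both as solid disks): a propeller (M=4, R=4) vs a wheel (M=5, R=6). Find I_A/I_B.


Given: M1=4 kg, R1=4 m, M2=5 kg, R2=6 m
For a disk: I = (1/2)*M*R^2, so I_A/I_B = (M1*R1^2)/(M2*R2^2)
M1*R1^2 = 4*16 = 64
M2*R2^2 = 5*36 = 180
I_A/I_B = 64/180 = 16/45

16/45


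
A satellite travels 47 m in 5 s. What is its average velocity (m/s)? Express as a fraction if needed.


Given: distance d = 47 m, time t = 5 s
Using v = d / t
v = 47 / 5
v = 47/5 m/s

47/5 m/s


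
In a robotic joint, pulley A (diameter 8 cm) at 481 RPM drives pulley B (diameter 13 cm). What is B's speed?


Given: D1 = 8 cm, w1 = 481 RPM, D2 = 13 cm
Using D1*w1 = D2*w2
w2 = D1*w1 / D2
w2 = 8*481 / 13
w2 = 3848 / 13
w2 = 296 RPM

296 RPM


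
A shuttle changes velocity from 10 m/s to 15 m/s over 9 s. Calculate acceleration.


Given: initial velocity v0 = 10 m/s, final velocity v = 15 m/s, time t = 9 s
Using a = (v - v0) / t
a = (15 - 10) / 9
a = 5 / 9
a = 5/9 m/s^2

5/9 m/s^2


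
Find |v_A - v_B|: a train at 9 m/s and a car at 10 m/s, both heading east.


Given: v_A = 9 m/s east, v_B = 10 m/s east
Both move in the same direction; relative speed = |v_A - v_B|
|9 - 10| = |-1|
= 1 m/s

1 m/s


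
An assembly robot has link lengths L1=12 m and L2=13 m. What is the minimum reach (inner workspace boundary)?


Given: L1 = 12 m, L2 = 13 m
For a 2-link planar arm, min reach = |L1 - L2| (second link folded back)
Min reach = |12 - 13|
Min reach = 1 m

1 m


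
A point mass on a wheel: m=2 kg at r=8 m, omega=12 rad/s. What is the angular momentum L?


Given: m = 2 kg, r = 8 m, omega = 12 rad/s
For a point mass: I = m*r^2
I = 2*8^2 = 2*64 = 128
L = I*omega = 128*12
L = 1536 kg*m^2/s

1536 kg*m^2/s


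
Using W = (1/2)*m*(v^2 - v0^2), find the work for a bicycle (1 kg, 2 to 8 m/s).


Given: m = 1 kg, v0 = 2 m/s, v = 8 m/s
Using W = (1/2)*m*(v^2 - v0^2)
v^2 = 8^2 = 64
v0^2 = 2^2 = 4
v^2 - v0^2 = 64 - 4 = 60
W = (1/2)*1*60 = 30 J

30 J


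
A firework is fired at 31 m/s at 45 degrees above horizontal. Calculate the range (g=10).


Given: v0 = 31 m/s, theta = 45 deg, g = 10 m/s^2
sin(2*45) = sin(90) = 1
Using R = v0^2 * sin(2*theta) / g
R = 31^2 * 1 / 10
R = 961 / 10
R = 961/10 m

961/10 m


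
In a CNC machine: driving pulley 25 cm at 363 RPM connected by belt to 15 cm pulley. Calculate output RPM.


Given: D1 = 25 cm, w1 = 363 RPM, D2 = 15 cm
Using D1*w1 = D2*w2
w2 = D1*w1 / D2
w2 = 25*363 / 15
w2 = 9075 / 15
w2 = 605 RPM

605 RPM


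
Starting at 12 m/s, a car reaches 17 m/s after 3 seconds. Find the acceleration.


Given: initial velocity v0 = 12 m/s, final velocity v = 17 m/s, time t = 3 s
Using a = (v - v0) / t
a = (17 - 12) / 3
a = 5 / 3
a = 5/3 m/s^2

5/3 m/s^2


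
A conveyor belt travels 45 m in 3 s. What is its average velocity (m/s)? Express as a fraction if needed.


Given: distance d = 45 m, time t = 3 s
Using v = d / t
v = 45 / 3
v = 15 m/s

15 m/s


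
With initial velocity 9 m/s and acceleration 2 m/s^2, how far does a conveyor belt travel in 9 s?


Given: v0 = 9 m/s, a = 2 m/s^2, t = 9 s
Using s = v0*t + (1/2)*a*t^2
s = 9*9 + (1/2)*2*9^2
s = 81 + (1/2)*162
s = 81 + 81
s = 162

162 m


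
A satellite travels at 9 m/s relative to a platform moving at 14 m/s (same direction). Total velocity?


Given: object velocity = 9 m/s, platform velocity = 14 m/s (same direction)
Using classical velocity addition: v_total = v_object + v_platform
v_total = 9 + 14
v_total = 23 m/s

23 m/s


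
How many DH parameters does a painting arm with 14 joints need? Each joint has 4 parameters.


Given: 14 joints, 4 DH parameters per joint (d, theta, a, alpha)
Total DH parameters = number_of_joints * 4
Total = 14 * 4
Total = 56

56


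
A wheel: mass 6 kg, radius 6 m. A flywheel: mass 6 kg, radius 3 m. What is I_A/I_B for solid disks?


Given: M1=6 kg, R1=6 m, M2=6 kg, R2=3 m
For a disk: I = (1/2)*M*R^2, so I_A/I_B = (M1*R1^2)/(M2*R2^2)
M1*R1^2 = 6*36 = 216
M2*R2^2 = 6*9 = 54
I_A/I_B = 216/54 = 4

4


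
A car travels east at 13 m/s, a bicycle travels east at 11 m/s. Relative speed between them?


Given: v_A = 13 m/s east, v_B = 11 m/s east
Both move in the same direction; relative speed = |v_A - v_B|
|13 - 11| = |2|
= 2 m/s

2 m/s


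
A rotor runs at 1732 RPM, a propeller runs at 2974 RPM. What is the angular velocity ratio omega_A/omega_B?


Given: RPM_A = 1732, RPM_B = 2974
omega = 2*pi*RPM/60, so omega_A/omega_B = RPM_A / RPM_B
omega_A/omega_B = 1732 / 2974
omega_A/omega_B = 866/1487

866/1487


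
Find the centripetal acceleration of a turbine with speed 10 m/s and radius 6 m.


Given: v = 10 m/s, r = 6 m
Using a_c = v^2 / r
a_c = 10^2 / 6
a_c = 100 / 6
a_c = 50/3 m/s^2

50/3 m/s^2


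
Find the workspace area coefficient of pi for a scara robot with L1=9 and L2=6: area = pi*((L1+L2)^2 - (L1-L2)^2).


Given: L1 = 9, L2 = 6
(L1+L2)^2 = (15)^2 = 225
(L1-L2)^2 = (3)^2 = 9
Difference = 225 - 9 = 216
This equals 4*L1*L2 = 4*9*6 = 216
Workspace area = 216*pi

216


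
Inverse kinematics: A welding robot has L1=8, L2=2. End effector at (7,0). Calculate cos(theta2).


Given: L1 = 8, L2 = 2, target (x, y) = (7, 0)
Using cos(theta2) = (x^2 + y^2 - L1^2 - L2^2) / (2*L1*L2)
x^2 + y^2 = 7^2 + 0 = 49
L1^2 + L2^2 = 64 + 4 = 68
Numerator = 49 - 68 = -19
Denominator = 2*8*2 = 32
cos(theta2) = -19/32 = -19/32

-19/32


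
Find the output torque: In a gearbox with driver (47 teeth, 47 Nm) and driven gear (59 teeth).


Given: N1 = 47, N2 = 59, T1 = 47 Nm
Using T2/T1 = N2/N1
T2 = T1 * N2 / N1
T2 = 47 * 59 / 47
T2 = 2773 / 47
T2 = 59 Nm

59 Nm
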